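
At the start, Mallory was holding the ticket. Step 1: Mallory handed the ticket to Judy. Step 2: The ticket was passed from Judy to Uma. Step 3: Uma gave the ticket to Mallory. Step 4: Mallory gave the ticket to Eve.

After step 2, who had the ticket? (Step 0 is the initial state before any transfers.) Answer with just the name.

Tracking the ticket holder through step 2:
After step 0 (start): Mallory
After step 1: Judy
After step 2: Uma

At step 2, the holder is Uma.

Answer: Uma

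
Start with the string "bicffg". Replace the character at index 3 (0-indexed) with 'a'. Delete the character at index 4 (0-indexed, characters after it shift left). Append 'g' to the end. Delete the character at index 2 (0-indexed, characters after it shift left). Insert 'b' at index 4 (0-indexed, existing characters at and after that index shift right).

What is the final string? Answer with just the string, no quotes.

Applying each edit step by step:
Start: "bicffg"
Op 1 (replace idx 3: 'f' -> 'a'): "bicffg" -> "bicafg"
Op 2 (delete idx 4 = 'f'): "bicafg" -> "bicag"
Op 3 (append 'g'): "bicag" -> "bicagg"
Op 4 (delete idx 2 = 'c'): "bicagg" -> "biagg"
Op 5 (insert 'b' at idx 4): "biagg" -> "biagbg"

Answer: biagbg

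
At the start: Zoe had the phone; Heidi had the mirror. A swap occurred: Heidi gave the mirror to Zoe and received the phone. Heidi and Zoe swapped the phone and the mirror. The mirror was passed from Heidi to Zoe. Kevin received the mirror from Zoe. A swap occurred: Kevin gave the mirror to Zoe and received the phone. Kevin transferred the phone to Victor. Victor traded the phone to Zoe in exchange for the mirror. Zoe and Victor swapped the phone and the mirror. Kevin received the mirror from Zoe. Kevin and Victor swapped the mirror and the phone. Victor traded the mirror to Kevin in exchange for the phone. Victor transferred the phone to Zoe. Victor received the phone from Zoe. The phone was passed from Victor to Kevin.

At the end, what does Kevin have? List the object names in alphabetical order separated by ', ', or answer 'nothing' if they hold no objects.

Tracking all object holders:
Start: phone:Zoe, mirror:Heidi
Event 1 (swap mirror<->phone: now mirror:Zoe, phone:Heidi). State: phone:Heidi, mirror:Zoe
Event 2 (swap phone<->mirror: now phone:Zoe, mirror:Heidi). State: phone:Zoe, mirror:Heidi
Event 3 (give mirror: Heidi -> Zoe). State: phone:Zoe, mirror:Zoe
Event 4 (give mirror: Zoe -> Kevin). State: phone:Zoe, mirror:Kevin
Event 5 (swap mirror<->phone: now mirror:Zoe, phone:Kevin). State: phone:Kevin, mirror:Zoe
Event 6 (give phone: Kevin -> Victor). State: phone:Victor, mirror:Zoe
Event 7 (swap phone<->mirror: now phone:Zoe, mirror:Victor). State: phone:Zoe, mirror:Victor
Event 8 (swap phone<->mirror: now phone:Victor, mirror:Zoe). State: phone:Victor, mirror:Zoe
Event 9 (give mirror: Zoe -> Kevin). State: phone:Victor, mirror:Kevin
Event 10 (swap mirror<->phone: now mirror:Victor, phone:Kevin). State: phone:Kevin, mirror:Victor
Event 11 (swap mirror<->phone: now mirror:Kevin, phone:Victor). State: phone:Victor, mirror:Kevin
Event 12 (give phone: Victor -> Zoe). State: phone:Zoe, mirror:Kevin
Event 13 (give phone: Zoe -> Victor). State: phone:Victor, mirror:Kevin
Event 14 (give phone: Victor -> Kevin). State: phone:Kevin, mirror:Kevin

Final state: phone:Kevin, mirror:Kevin
Kevin holds: mirror, phone.

Answer: mirror, phone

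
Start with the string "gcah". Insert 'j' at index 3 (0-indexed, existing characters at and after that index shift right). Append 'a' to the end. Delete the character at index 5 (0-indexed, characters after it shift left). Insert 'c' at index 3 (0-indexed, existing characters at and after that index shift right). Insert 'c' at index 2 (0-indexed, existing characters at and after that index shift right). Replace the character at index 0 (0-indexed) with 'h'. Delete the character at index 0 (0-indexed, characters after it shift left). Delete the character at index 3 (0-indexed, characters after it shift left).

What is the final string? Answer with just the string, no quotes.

Applying each edit step by step:
Start: "gcah"
Op 1 (insert 'j' at idx 3): "gcah" -> "gcajh"
Op 2 (append 'a'): "gcajh" -> "gcajha"
Op 3 (delete idx 5 = 'a'): "gcajha" -> "gcajh"
Op 4 (insert 'c' at idx 3): "gcajh" -> "gcacjh"
Op 5 (insert 'c' at idx 2): "gcacjh" -> "gccacjh"
Op 6 (replace idx 0: 'g' -> 'h'): "gccacjh" -> "hccacjh"
Op 7 (delete idx 0 = 'h'): "hccacjh" -> "ccacjh"
Op 8 (delete idx 3 = 'c'): "ccacjh" -> "ccajh"

Answer: ccajh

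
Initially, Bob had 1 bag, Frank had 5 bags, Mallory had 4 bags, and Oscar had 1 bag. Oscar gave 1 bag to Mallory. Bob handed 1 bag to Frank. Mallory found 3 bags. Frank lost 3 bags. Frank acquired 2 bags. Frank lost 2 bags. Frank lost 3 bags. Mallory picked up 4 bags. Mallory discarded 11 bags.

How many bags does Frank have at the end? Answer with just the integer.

Answer: 0

Derivation:
Tracking counts step by step:
Start: Bob=1, Frank=5, Mallory=4, Oscar=1
Event 1 (Oscar -> Mallory, 1): Oscar: 1 -> 0, Mallory: 4 -> 5. State: Bob=1, Frank=5, Mallory=5, Oscar=0
Event 2 (Bob -> Frank, 1): Bob: 1 -> 0, Frank: 5 -> 6. State: Bob=0, Frank=6, Mallory=5, Oscar=0
Event 3 (Mallory +3): Mallory: 5 -> 8. State: Bob=0, Frank=6, Mallory=8, Oscar=0
Event 4 (Frank -3): Frank: 6 -> 3. State: Bob=0, Frank=3, Mallory=8, Oscar=0
Event 5 (Frank +2): Frank: 3 -> 5. State: Bob=0, Frank=5, Mallory=8, Oscar=0
Event 6 (Frank -2): Frank: 5 -> 3. State: Bob=0, Frank=3, Mallory=8, Oscar=0
Event 7 (Frank -3): Frank: 3 -> 0. State: Bob=0, Frank=0, Mallory=8, Oscar=0
Event 8 (Mallory +4): Mallory: 8 -> 12. State: Bob=0, Frank=0, Mallory=12, Oscar=0
Event 9 (Mallory -11): Mallory: 12 -> 1. State: Bob=0, Frank=0, Mallory=1, Oscar=0

Frank's final count: 0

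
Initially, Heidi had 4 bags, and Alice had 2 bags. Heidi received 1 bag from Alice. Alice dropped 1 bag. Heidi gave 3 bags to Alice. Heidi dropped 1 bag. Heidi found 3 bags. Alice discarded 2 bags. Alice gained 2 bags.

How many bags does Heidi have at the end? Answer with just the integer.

Answer: 4

Derivation:
Tracking counts step by step:
Start: Heidi=4, Alice=2
Event 1 (Alice -> Heidi, 1): Alice: 2 -> 1, Heidi: 4 -> 5. State: Heidi=5, Alice=1
Event 2 (Alice -1): Alice: 1 -> 0. State: Heidi=5, Alice=0
Event 3 (Heidi -> Alice, 3): Heidi: 5 -> 2, Alice: 0 -> 3. State: Heidi=2, Alice=3
Event 4 (Heidi -1): Heidi: 2 -> 1. State: Heidi=1, Alice=3
Event 5 (Heidi +3): Heidi: 1 -> 4. State: Heidi=4, Alice=3
Event 6 (Alice -2): Alice: 3 -> 1. State: Heidi=4, Alice=1
Event 7 (Alice +2): Alice: 1 -> 3. State: Heidi=4, Alice=3

Heidi's final count: 4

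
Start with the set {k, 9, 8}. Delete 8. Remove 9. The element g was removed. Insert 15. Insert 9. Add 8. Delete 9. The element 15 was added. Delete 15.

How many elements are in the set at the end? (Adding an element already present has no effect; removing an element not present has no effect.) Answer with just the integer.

Answer: 2

Derivation:
Tracking the set through each operation:
Start: {8, 9, k}
Event 1 (remove 8): removed. Set: {9, k}
Event 2 (remove 9): removed. Set: {k}
Event 3 (remove g): not present, no change. Set: {k}
Event 4 (add 15): added. Set: {15, k}
Event 5 (add 9): added. Set: {15, 9, k}
Event 6 (add 8): added. Set: {15, 8, 9, k}
Event 7 (remove 9): removed. Set: {15, 8, k}
Event 8 (add 15): already present, no change. Set: {15, 8, k}
Event 9 (remove 15): removed. Set: {8, k}

Final set: {8, k} (size 2)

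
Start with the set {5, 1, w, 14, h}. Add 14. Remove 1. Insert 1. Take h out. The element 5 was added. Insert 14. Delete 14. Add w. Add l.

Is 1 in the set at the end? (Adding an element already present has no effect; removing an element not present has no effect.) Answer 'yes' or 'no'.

Tracking the set through each operation:
Start: {1, 14, 5, h, w}
Event 1 (add 14): already present, no change. Set: {1, 14, 5, h, w}
Event 2 (remove 1): removed. Set: {14, 5, h, w}
Event 3 (add 1): added. Set: {1, 14, 5, h, w}
Event 4 (remove h): removed. Set: {1, 14, 5, w}
Event 5 (add 5): already present, no change. Set: {1, 14, 5, w}
Event 6 (add 14): already present, no change. Set: {1, 14, 5, w}
Event 7 (remove 14): removed. Set: {1, 5, w}
Event 8 (add w): already present, no change. Set: {1, 5, w}
Event 9 (add l): added. Set: {1, 5, l, w}

Final set: {1, 5, l, w} (size 4)
1 is in the final set.

Answer: yes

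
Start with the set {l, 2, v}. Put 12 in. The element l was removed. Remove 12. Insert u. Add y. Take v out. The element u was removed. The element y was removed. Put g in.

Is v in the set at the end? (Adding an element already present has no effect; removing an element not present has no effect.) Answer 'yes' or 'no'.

Tracking the set through each operation:
Start: {2, l, v}
Event 1 (add 12): added. Set: {12, 2, l, v}
Event 2 (remove l): removed. Set: {12, 2, v}
Event 3 (remove 12): removed. Set: {2, v}
Event 4 (add u): added. Set: {2, u, v}
Event 5 (add y): added. Set: {2, u, v, y}
Event 6 (remove v): removed. Set: {2, u, y}
Event 7 (remove u): removed. Set: {2, y}
Event 8 (remove y): removed. Set: {2}
Event 9 (add g): added. Set: {2, g}

Final set: {2, g} (size 2)
v is NOT in the final set.

Answer: no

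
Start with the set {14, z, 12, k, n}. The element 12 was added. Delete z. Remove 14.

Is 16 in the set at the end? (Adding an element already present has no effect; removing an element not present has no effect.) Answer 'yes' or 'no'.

Tracking the set through each operation:
Start: {12, 14, k, n, z}
Event 1 (add 12): already present, no change. Set: {12, 14, k, n, z}
Event 2 (remove z): removed. Set: {12, 14, k, n}
Event 3 (remove 14): removed. Set: {12, k, n}

Final set: {12, k, n} (size 3)
16 is NOT in the final set.

Answer: no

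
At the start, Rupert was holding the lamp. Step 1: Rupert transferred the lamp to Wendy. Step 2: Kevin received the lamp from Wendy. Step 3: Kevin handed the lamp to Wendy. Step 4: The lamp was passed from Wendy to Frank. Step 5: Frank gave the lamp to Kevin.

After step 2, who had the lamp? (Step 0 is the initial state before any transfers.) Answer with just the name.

Tracking the lamp holder through step 2:
After step 0 (start): Rupert
After step 1: Wendy
After step 2: Kevin

At step 2, the holder is Kevin.

Answer: Kevin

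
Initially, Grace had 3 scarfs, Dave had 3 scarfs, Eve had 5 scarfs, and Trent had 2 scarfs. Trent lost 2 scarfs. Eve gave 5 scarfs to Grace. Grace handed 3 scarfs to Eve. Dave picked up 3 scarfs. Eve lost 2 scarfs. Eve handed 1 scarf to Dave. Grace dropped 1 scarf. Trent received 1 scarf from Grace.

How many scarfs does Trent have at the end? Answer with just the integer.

Answer: 1

Derivation:
Tracking counts step by step:
Start: Grace=3, Dave=3, Eve=5, Trent=2
Event 1 (Trent -2): Trent: 2 -> 0. State: Grace=3, Dave=3, Eve=5, Trent=0
Event 2 (Eve -> Grace, 5): Eve: 5 -> 0, Grace: 3 -> 8. State: Grace=8, Dave=3, Eve=0, Trent=0
Event 3 (Grace -> Eve, 3): Grace: 8 -> 5, Eve: 0 -> 3. State: Grace=5, Dave=3, Eve=3, Trent=0
Event 4 (Dave +3): Dave: 3 -> 6. State: Grace=5, Dave=6, Eve=3, Trent=0
Event 5 (Eve -2): Eve: 3 -> 1. State: Grace=5, Dave=6, Eve=1, Trent=0
Event 6 (Eve -> Dave, 1): Eve: 1 -> 0, Dave: 6 -> 7. State: Grace=5, Dave=7, Eve=0, Trent=0
Event 7 (Grace -1): Grace: 5 -> 4. State: Grace=4, Dave=7, Eve=0, Trent=0
Event 8 (Grace -> Trent, 1): Grace: 4 -> 3, Trent: 0 -> 1. State: Grace=3, Dave=7, Eve=0, Trent=1

Trent's final count: 1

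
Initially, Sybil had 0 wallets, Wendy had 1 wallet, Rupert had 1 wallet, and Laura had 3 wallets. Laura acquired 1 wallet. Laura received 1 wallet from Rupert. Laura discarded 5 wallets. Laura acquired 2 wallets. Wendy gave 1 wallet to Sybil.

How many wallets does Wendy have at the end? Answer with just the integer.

Tracking counts step by step:
Start: Sybil=0, Wendy=1, Rupert=1, Laura=3
Event 1 (Laura +1): Laura: 3 -> 4. State: Sybil=0, Wendy=1, Rupert=1, Laura=4
Event 2 (Rupert -> Laura, 1): Rupert: 1 -> 0, Laura: 4 -> 5. State: Sybil=0, Wendy=1, Rupert=0, Laura=5
Event 3 (Laura -5): Laura: 5 -> 0. State: Sybil=0, Wendy=1, Rupert=0, Laura=0
Event 4 (Laura +2): Laura: 0 -> 2. State: Sybil=0, Wendy=1, Rupert=0, Laura=2
Event 5 (Wendy -> Sybil, 1): Wendy: 1 -> 0, Sybil: 0 -> 1. State: Sybil=1, Wendy=0, Rupert=0, Laura=2

Wendy's final count: 0

Answer: 0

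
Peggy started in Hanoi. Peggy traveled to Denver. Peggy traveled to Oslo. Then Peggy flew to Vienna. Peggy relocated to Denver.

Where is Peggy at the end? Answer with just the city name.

Tracking Peggy's location:
Start: Peggy is in Hanoi.
After move 1: Hanoi -> Denver. Peggy is in Denver.
After move 2: Denver -> Oslo. Peggy is in Oslo.
After move 3: Oslo -> Vienna. Peggy is in Vienna.
After move 4: Vienna -> Denver. Peggy is in Denver.

Answer: Denver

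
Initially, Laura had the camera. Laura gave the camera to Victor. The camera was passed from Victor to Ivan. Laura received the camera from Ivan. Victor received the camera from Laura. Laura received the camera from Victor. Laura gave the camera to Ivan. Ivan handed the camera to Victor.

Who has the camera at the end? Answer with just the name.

Answer: Victor

Derivation:
Tracking the camera through each event:
Start: Laura has the camera.
After event 1: Victor has the camera.
After event 2: Ivan has the camera.
After event 3: Laura has the camera.
After event 4: Victor has the camera.
After event 5: Laura has the camera.
After event 6: Ivan has the camera.
After event 7: Victor has the camera.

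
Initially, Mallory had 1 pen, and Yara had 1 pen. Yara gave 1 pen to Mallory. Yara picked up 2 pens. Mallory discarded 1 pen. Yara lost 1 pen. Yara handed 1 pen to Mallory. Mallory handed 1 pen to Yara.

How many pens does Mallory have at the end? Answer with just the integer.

Tracking counts step by step:
Start: Mallory=1, Yara=1
Event 1 (Yara -> Mallory, 1): Yara: 1 -> 0, Mallory: 1 -> 2. State: Mallory=2, Yara=0
Event 2 (Yara +2): Yara: 0 -> 2. State: Mallory=2, Yara=2
Event 3 (Mallory -1): Mallory: 2 -> 1. State: Mallory=1, Yara=2
Event 4 (Yara -1): Yara: 2 -> 1. State: Mallory=1, Yara=1
Event 5 (Yara -> Mallory, 1): Yara: 1 -> 0, Mallory: 1 -> 2. State: Mallory=2, Yara=0
Event 6 (Mallory -> Yara, 1): Mallory: 2 -> 1, Yara: 0 -> 1. State: Mallory=1, Yara=1

Mallory's final count: 1

Answer: 1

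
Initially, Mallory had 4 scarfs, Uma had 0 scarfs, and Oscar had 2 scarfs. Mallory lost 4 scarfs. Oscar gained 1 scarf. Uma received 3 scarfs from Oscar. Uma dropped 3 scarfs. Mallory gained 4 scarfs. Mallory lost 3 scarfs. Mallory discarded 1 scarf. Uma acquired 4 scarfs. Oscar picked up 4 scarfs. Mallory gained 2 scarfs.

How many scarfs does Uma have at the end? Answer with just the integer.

Answer: 4

Derivation:
Tracking counts step by step:
Start: Mallory=4, Uma=0, Oscar=2
Event 1 (Mallory -4): Mallory: 4 -> 0. State: Mallory=0, Uma=0, Oscar=2
Event 2 (Oscar +1): Oscar: 2 -> 3. State: Mallory=0, Uma=0, Oscar=3
Event 3 (Oscar -> Uma, 3): Oscar: 3 -> 0, Uma: 0 -> 3. State: Mallory=0, Uma=3, Oscar=0
Event 4 (Uma -3): Uma: 3 -> 0. State: Mallory=0, Uma=0, Oscar=0
Event 5 (Mallory +4): Mallory: 0 -> 4. State: Mallory=4, Uma=0, Oscar=0
Event 6 (Mallory -3): Mallory: 4 -> 1. State: Mallory=1, Uma=0, Oscar=0
Event 7 (Mallory -1): Mallory: 1 -> 0. State: Mallory=0, Uma=0, Oscar=0
Event 8 (Uma +4): Uma: 0 -> 4. State: Mallory=0, Uma=4, Oscar=0
Event 9 (Oscar +4): Oscar: 0 -> 4. State: Mallory=0, Uma=4, Oscar=4
Event 10 (Mallory +2): Mallory: 0 -> 2. State: Mallory=2, Uma=4, Oscar=4

Uma's final count: 4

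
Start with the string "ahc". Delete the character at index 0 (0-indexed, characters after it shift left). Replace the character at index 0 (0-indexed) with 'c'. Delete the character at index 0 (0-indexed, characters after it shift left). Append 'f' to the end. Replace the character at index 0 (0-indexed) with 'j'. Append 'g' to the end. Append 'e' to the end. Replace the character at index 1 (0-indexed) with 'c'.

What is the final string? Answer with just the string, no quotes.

Applying each edit step by step:
Start: "ahc"
Op 1 (delete idx 0 = 'a'): "ahc" -> "hc"
Op 2 (replace idx 0: 'h' -> 'c'): "hc" -> "cc"
Op 3 (delete idx 0 = 'c'): "cc" -> "c"
Op 4 (append 'f'): "c" -> "cf"
Op 5 (replace idx 0: 'c' -> 'j'): "cf" -> "jf"
Op 6 (append 'g'): "jf" -> "jfg"
Op 7 (append 'e'): "jfg" -> "jfge"
Op 8 (replace idx 1: 'f' -> 'c'): "jfge" -> "jcge"

Answer: jcge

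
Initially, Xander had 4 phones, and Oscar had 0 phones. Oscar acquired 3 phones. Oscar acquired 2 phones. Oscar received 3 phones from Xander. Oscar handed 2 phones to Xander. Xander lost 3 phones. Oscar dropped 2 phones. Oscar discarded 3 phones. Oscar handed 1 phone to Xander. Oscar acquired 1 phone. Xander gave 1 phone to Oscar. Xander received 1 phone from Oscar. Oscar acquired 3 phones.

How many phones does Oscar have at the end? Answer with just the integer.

Tracking counts step by step:
Start: Xander=4, Oscar=0
Event 1 (Oscar +3): Oscar: 0 -> 3. State: Xander=4, Oscar=3
Event 2 (Oscar +2): Oscar: 3 -> 5. State: Xander=4, Oscar=5
Event 3 (Xander -> Oscar, 3): Xander: 4 -> 1, Oscar: 5 -> 8. State: Xander=1, Oscar=8
Event 4 (Oscar -> Xander, 2): Oscar: 8 -> 6, Xander: 1 -> 3. State: Xander=3, Oscar=6
Event 5 (Xander -3): Xander: 3 -> 0. State: Xander=0, Oscar=6
Event 6 (Oscar -2): Oscar: 6 -> 4. State: Xander=0, Oscar=4
Event 7 (Oscar -3): Oscar: 4 -> 1. State: Xander=0, Oscar=1
Event 8 (Oscar -> Xander, 1): Oscar: 1 -> 0, Xander: 0 -> 1. State: Xander=1, Oscar=0
Event 9 (Oscar +1): Oscar: 0 -> 1. State: Xander=1, Oscar=1
Event 10 (Xander -> Oscar, 1): Xander: 1 -> 0, Oscar: 1 -> 2. State: Xander=0, Oscar=2
Event 11 (Oscar -> Xander, 1): Oscar: 2 -> 1, Xander: 0 -> 1. State: Xander=1, Oscar=1
Event 12 (Oscar +3): Oscar: 1 -> 4. State: Xander=1, Oscar=4

Oscar's final count: 4

Answer: 4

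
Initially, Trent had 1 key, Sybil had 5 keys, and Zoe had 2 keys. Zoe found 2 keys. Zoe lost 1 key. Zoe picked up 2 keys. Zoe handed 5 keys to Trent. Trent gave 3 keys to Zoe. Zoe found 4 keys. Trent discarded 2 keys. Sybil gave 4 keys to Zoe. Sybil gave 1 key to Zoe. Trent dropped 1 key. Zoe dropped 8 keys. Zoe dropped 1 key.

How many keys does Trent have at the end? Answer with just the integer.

Answer: 0

Derivation:
Tracking counts step by step:
Start: Trent=1, Sybil=5, Zoe=2
Event 1 (Zoe +2): Zoe: 2 -> 4. State: Trent=1, Sybil=5, Zoe=4
Event 2 (Zoe -1): Zoe: 4 -> 3. State: Trent=1, Sybil=5, Zoe=3
Event 3 (Zoe +2): Zoe: 3 -> 5. State: Trent=1, Sybil=5, Zoe=5
Event 4 (Zoe -> Trent, 5): Zoe: 5 -> 0, Trent: 1 -> 6. State: Trent=6, Sybil=5, Zoe=0
Event 5 (Trent -> Zoe, 3): Trent: 6 -> 3, Zoe: 0 -> 3. State: Trent=3, Sybil=5, Zoe=3
Event 6 (Zoe +4): Zoe: 3 -> 7. State: Trent=3, Sybil=5, Zoe=7
Event 7 (Trent -2): Trent: 3 -> 1. State: Trent=1, Sybil=5, Zoe=7
Event 8 (Sybil -> Zoe, 4): Sybil: 5 -> 1, Zoe: 7 -> 11. State: Trent=1, Sybil=1, Zoe=11
Event 9 (Sybil -> Zoe, 1): Sybil: 1 -> 0, Zoe: 11 -> 12. State: Trent=1, Sybil=0, Zoe=12
Event 10 (Trent -1): Trent: 1 -> 0. State: Trent=0, Sybil=0, Zoe=12
Event 11 (Zoe -8): Zoe: 12 -> 4. State: Trent=0, Sybil=0, Zoe=4
Event 12 (Zoe -1): Zoe: 4 -> 3. State: Trent=0, Sybil=0, Zoe=3

Trent's final count: 0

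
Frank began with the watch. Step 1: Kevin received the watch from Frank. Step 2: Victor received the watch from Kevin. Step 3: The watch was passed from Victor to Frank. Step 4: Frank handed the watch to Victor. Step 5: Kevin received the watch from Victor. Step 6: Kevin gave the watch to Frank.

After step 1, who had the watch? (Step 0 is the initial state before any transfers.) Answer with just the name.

Tracking the watch holder through step 1:
After step 0 (start): Frank
After step 1: Kevin

At step 1, the holder is Kevin.

Answer: Kevin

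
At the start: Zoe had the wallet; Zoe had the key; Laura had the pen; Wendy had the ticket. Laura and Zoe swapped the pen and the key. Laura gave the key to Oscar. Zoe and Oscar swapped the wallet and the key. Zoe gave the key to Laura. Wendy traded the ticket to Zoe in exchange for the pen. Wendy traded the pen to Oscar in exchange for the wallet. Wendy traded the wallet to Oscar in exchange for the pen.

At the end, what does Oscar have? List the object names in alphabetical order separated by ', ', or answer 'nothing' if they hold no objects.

Answer: wallet

Derivation:
Tracking all object holders:
Start: wallet:Zoe, key:Zoe, pen:Laura, ticket:Wendy
Event 1 (swap pen<->key: now pen:Zoe, key:Laura). State: wallet:Zoe, key:Laura, pen:Zoe, ticket:Wendy
Event 2 (give key: Laura -> Oscar). State: wallet:Zoe, key:Oscar, pen:Zoe, ticket:Wendy
Event 3 (swap wallet<->key: now wallet:Oscar, key:Zoe). State: wallet:Oscar, key:Zoe, pen:Zoe, ticket:Wendy
Event 4 (give key: Zoe -> Laura). State: wallet:Oscar, key:Laura, pen:Zoe, ticket:Wendy
Event 5 (swap ticket<->pen: now ticket:Zoe, pen:Wendy). State: wallet:Oscar, key:Laura, pen:Wendy, ticket:Zoe
Event 6 (swap pen<->wallet: now pen:Oscar, wallet:Wendy). State: wallet:Wendy, key:Laura, pen:Oscar, ticket:Zoe
Event 7 (swap wallet<->pen: now wallet:Oscar, pen:Wendy). State: wallet:Oscar, key:Laura, pen:Wendy, ticket:Zoe

Final state: wallet:Oscar, key:Laura, pen:Wendy, ticket:Zoe
Oscar holds: wallet.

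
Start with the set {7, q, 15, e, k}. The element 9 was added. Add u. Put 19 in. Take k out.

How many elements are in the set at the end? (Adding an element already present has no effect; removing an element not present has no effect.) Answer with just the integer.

Answer: 7

Derivation:
Tracking the set through each operation:
Start: {15, 7, e, k, q}
Event 1 (add 9): added. Set: {15, 7, 9, e, k, q}
Event 2 (add u): added. Set: {15, 7, 9, e, k, q, u}
Event 3 (add 19): added. Set: {15, 19, 7, 9, e, k, q, u}
Event 4 (remove k): removed. Set: {15, 19, 7, 9, e, q, u}

Final set: {15, 19, 7, 9, e, q, u} (size 7)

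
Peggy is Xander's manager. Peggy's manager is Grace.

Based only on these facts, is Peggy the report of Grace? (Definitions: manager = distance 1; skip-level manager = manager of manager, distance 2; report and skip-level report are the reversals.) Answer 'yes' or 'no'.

Reconstructing the manager chain from the given facts:
  Grace -> Peggy -> Xander
(each arrow means 'manager of the next')
Positions in the chain (0 = top):
  position of Grace: 0
  position of Peggy: 1
  position of Xander: 2

Peggy is at position 1, Grace is at position 0; signed distance (j - i) = -1.
'report' requires j - i = -1. Actual distance is -1, so the relation HOLDS.

Answer: yes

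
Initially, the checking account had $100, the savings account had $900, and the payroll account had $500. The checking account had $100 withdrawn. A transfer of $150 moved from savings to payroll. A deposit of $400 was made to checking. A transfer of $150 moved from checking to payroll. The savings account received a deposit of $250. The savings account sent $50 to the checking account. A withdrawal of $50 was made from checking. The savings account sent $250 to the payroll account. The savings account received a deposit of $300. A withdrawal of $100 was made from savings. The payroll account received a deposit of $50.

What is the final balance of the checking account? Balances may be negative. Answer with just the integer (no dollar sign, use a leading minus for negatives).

Tracking account balances step by step:
Start: checking=100, savings=900, payroll=500
Event 1 (withdraw 100 from checking): checking: 100 - 100 = 0. Balances: checking=0, savings=900, payroll=500
Event 2 (transfer 150 savings -> payroll): savings: 900 - 150 = 750, payroll: 500 + 150 = 650. Balances: checking=0, savings=750, payroll=650
Event 3 (deposit 400 to checking): checking: 0 + 400 = 400. Balances: checking=400, savings=750, payroll=650
Event 4 (transfer 150 checking -> payroll): checking: 400 - 150 = 250, payroll: 650 + 150 = 800. Balances: checking=250, savings=750, payroll=800
Event 5 (deposit 250 to savings): savings: 750 + 250 = 1000. Balances: checking=250, savings=1000, payroll=800
Event 6 (transfer 50 savings -> checking): savings: 1000 - 50 = 950, checking: 250 + 50 = 300. Balances: checking=300, savings=950, payroll=800
Event 7 (withdraw 50 from checking): checking: 300 - 50 = 250. Balances: checking=250, savings=950, payroll=800
Event 8 (transfer 250 savings -> payroll): savings: 950 - 250 = 700, payroll: 800 + 250 = 1050. Balances: checking=250, savings=700, payroll=1050
Event 9 (deposit 300 to savings): savings: 700 + 300 = 1000. Balances: checking=250, savings=1000, payroll=1050
Event 10 (withdraw 100 from savings): savings: 1000 - 100 = 900. Balances: checking=250, savings=900, payroll=1050
Event 11 (deposit 50 to payroll): payroll: 1050 + 50 = 1100. Balances: checking=250, savings=900, payroll=1100

Final balance of checking: 250

Answer: 250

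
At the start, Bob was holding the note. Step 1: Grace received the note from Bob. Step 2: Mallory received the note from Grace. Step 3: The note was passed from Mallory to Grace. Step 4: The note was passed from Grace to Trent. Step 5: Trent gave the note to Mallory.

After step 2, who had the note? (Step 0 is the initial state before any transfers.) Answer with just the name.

Answer: Mallory

Derivation:
Tracking the note holder through step 2:
After step 0 (start): Bob
After step 1: Grace
After step 2: Mallory

At step 2, the holder is Mallory.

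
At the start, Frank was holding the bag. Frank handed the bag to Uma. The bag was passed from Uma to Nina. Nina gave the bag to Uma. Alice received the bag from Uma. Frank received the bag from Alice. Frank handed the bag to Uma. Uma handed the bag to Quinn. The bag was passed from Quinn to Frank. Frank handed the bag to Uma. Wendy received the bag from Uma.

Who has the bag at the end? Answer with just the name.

Tracking the bag through each event:
Start: Frank has the bag.
After event 1: Uma has the bag.
After event 2: Nina has the bag.
After event 3: Uma has the bag.
After event 4: Alice has the bag.
After event 5: Frank has the bag.
After event 6: Uma has the bag.
After event 7: Quinn has the bag.
After event 8: Frank has the bag.
After event 9: Uma has the bag.
After event 10: Wendy has the bag.

Answer: Wendy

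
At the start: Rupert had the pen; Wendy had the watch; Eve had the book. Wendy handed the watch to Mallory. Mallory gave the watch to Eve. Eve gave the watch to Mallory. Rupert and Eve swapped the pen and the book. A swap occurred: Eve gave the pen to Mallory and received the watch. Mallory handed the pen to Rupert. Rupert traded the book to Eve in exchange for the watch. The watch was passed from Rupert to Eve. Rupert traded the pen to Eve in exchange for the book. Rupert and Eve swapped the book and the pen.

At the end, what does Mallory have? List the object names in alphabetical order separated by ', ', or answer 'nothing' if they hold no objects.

Tracking all object holders:
Start: pen:Rupert, watch:Wendy, book:Eve
Event 1 (give watch: Wendy -> Mallory). State: pen:Rupert, watch:Mallory, book:Eve
Event 2 (give watch: Mallory -> Eve). State: pen:Rupert, watch:Eve, book:Eve
Event 3 (give watch: Eve -> Mallory). State: pen:Rupert, watch:Mallory, book:Eve
Event 4 (swap pen<->book: now pen:Eve, book:Rupert). State: pen:Eve, watch:Mallory, book:Rupert
Event 5 (swap pen<->watch: now pen:Mallory, watch:Eve). State: pen:Mallory, watch:Eve, book:Rupert
Event 6 (give pen: Mallory -> Rupert). State: pen:Rupert, watch:Eve, book:Rupert
Event 7 (swap book<->watch: now book:Eve, watch:Rupert). State: pen:Rupert, watch:Rupert, book:Eve
Event 8 (give watch: Rupert -> Eve). State: pen:Rupert, watch:Eve, book:Eve
Event 9 (swap pen<->book: now pen:Eve, book:Rupert). State: pen:Eve, watch:Eve, book:Rupert
Event 10 (swap book<->pen: now book:Eve, pen:Rupert). State: pen:Rupert, watch:Eve, book:Eve

Final state: pen:Rupert, watch:Eve, book:Eve
Mallory holds: (nothing).

Answer: nothing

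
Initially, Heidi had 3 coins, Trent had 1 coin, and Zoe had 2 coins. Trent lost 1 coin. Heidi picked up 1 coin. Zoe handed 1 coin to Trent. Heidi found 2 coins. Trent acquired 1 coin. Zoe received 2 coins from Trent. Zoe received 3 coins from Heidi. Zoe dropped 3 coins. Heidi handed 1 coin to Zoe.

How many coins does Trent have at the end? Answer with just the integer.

Tracking counts step by step:
Start: Heidi=3, Trent=1, Zoe=2
Event 1 (Trent -1): Trent: 1 -> 0. State: Heidi=3, Trent=0, Zoe=2
Event 2 (Heidi +1): Heidi: 3 -> 4. State: Heidi=4, Trent=0, Zoe=2
Event 3 (Zoe -> Trent, 1): Zoe: 2 -> 1, Trent: 0 -> 1. State: Heidi=4, Trent=1, Zoe=1
Event 4 (Heidi +2): Heidi: 4 -> 6. State: Heidi=6, Trent=1, Zoe=1
Event 5 (Trent +1): Trent: 1 -> 2. State: Heidi=6, Trent=2, Zoe=1
Event 6 (Trent -> Zoe, 2): Trent: 2 -> 0, Zoe: 1 -> 3. State: Heidi=6, Trent=0, Zoe=3
Event 7 (Heidi -> Zoe, 3): Heidi: 6 -> 3, Zoe: 3 -> 6. State: Heidi=3, Trent=0, Zoe=6
Event 8 (Zoe -3): Zoe: 6 -> 3. State: Heidi=3, Trent=0, Zoe=3
Event 9 (Heidi -> Zoe, 1): Heidi: 3 -> 2, Zoe: 3 -> 4. State: Heidi=2, Trent=0, Zoe=4

Trent's final count: 0

Answer: 0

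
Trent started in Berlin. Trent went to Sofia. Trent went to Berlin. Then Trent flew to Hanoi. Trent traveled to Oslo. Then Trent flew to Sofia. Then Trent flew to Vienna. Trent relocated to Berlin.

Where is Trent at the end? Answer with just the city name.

Tracking Trent's location:
Start: Trent is in Berlin.
After move 1: Berlin -> Sofia. Trent is in Sofia.
After move 2: Sofia -> Berlin. Trent is in Berlin.
After move 3: Berlin -> Hanoi. Trent is in Hanoi.
After move 4: Hanoi -> Oslo. Trent is in Oslo.
After move 5: Oslo -> Sofia. Trent is in Sofia.
After move 6: Sofia -> Vienna. Trent is in Vienna.
After move 7: Vienna -> Berlin. Trent is in Berlin.

Answer: Berlin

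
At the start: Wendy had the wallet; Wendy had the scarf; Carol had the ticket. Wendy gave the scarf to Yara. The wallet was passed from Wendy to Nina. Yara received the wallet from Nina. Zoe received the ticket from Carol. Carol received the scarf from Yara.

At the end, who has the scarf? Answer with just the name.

Answer: Carol

Derivation:
Tracking all object holders:
Start: wallet:Wendy, scarf:Wendy, ticket:Carol
Event 1 (give scarf: Wendy -> Yara). State: wallet:Wendy, scarf:Yara, ticket:Carol
Event 2 (give wallet: Wendy -> Nina). State: wallet:Nina, scarf:Yara, ticket:Carol
Event 3 (give wallet: Nina -> Yara). State: wallet:Yara, scarf:Yara, ticket:Carol
Event 4 (give ticket: Carol -> Zoe). State: wallet:Yara, scarf:Yara, ticket:Zoe
Event 5 (give scarf: Yara -> Carol). State: wallet:Yara, scarf:Carol, ticket:Zoe

Final state: wallet:Yara, scarf:Carol, ticket:Zoe
The scarf is held by Carol.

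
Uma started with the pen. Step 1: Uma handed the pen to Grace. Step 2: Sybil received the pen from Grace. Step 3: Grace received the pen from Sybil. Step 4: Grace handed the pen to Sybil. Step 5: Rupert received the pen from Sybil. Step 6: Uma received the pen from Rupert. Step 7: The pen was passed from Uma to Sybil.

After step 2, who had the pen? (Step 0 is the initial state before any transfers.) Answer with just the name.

Answer: Sybil

Derivation:
Tracking the pen holder through step 2:
After step 0 (start): Uma
After step 1: Grace
After step 2: Sybil

At step 2, the holder is Sybil.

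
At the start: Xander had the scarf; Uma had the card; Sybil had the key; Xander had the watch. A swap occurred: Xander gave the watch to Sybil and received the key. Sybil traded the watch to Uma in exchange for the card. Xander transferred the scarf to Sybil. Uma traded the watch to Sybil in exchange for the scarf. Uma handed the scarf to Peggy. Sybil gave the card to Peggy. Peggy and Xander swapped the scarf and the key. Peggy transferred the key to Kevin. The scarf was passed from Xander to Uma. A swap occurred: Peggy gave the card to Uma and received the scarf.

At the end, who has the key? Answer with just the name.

Answer: Kevin

Derivation:
Tracking all object holders:
Start: scarf:Xander, card:Uma, key:Sybil, watch:Xander
Event 1 (swap watch<->key: now watch:Sybil, key:Xander). State: scarf:Xander, card:Uma, key:Xander, watch:Sybil
Event 2 (swap watch<->card: now watch:Uma, card:Sybil). State: scarf:Xander, card:Sybil, key:Xander, watch:Uma
Event 3 (give scarf: Xander -> Sybil). State: scarf:Sybil, card:Sybil, key:Xander, watch:Uma
Event 4 (swap watch<->scarf: now watch:Sybil, scarf:Uma). State: scarf:Uma, card:Sybil, key:Xander, watch:Sybil
Event 5 (give scarf: Uma -> Peggy). State: scarf:Peggy, card:Sybil, key:Xander, watch:Sybil
Event 6 (give card: Sybil -> Peggy). State: scarf:Peggy, card:Peggy, key:Xander, watch:Sybil
Event 7 (swap scarf<->key: now scarf:Xander, key:Peggy). State: scarf:Xander, card:Peggy, key:Peggy, watch:Sybil
Event 8 (give key: Peggy -> Kevin). State: scarf:Xander, card:Peggy, key:Kevin, watch:Sybil
Event 9 (give scarf: Xander -> Uma). State: scarf:Uma, card:Peggy, key:Kevin, watch:Sybil
Event 10 (swap card<->scarf: now card:Uma, scarf:Peggy). State: scarf:Peggy, card:Uma, key:Kevin, watch:Sybil

Final state: scarf:Peggy, card:Uma, key:Kevin, watch:Sybil
The key is held by Kevin.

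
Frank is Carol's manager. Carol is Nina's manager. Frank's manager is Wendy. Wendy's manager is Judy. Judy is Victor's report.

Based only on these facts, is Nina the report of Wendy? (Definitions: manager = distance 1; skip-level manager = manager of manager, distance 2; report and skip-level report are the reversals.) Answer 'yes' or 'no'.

Answer: no

Derivation:
Reconstructing the manager chain from the given facts:
  Victor -> Judy -> Wendy -> Frank -> Carol -> Nina
(each arrow means 'manager of the next')
Positions in the chain (0 = top):
  position of Victor: 0
  position of Judy: 1
  position of Wendy: 2
  position of Frank: 3
  position of Carol: 4
  position of Nina: 5

Nina is at position 5, Wendy is at position 2; signed distance (j - i) = -3.
'report' requires j - i = -1. Actual distance is -3, so the relation does NOT hold.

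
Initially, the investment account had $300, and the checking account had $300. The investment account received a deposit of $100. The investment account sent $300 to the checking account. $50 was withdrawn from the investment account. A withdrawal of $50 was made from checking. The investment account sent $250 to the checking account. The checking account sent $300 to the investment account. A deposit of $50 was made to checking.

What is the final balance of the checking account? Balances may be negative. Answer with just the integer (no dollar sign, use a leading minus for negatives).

Answer: 550

Derivation:
Tracking account balances step by step:
Start: investment=300, checking=300
Event 1 (deposit 100 to investment): investment: 300 + 100 = 400. Balances: investment=400, checking=300
Event 2 (transfer 300 investment -> checking): investment: 400 - 300 = 100, checking: 300 + 300 = 600. Balances: investment=100, checking=600
Event 3 (withdraw 50 from investment): investment: 100 - 50 = 50. Balances: investment=50, checking=600
Event 4 (withdraw 50 from checking): checking: 600 - 50 = 550. Balances: investment=50, checking=550
Event 5 (transfer 250 investment -> checking): investment: 50 - 250 = -200, checking: 550 + 250 = 800. Balances: investment=-200, checking=800
Event 6 (transfer 300 checking -> investment): checking: 800 - 300 = 500, investment: -200 + 300 = 100. Balances: investment=100, checking=500
Event 7 (deposit 50 to checking): checking: 500 + 50 = 550. Balances: investment=100, checking=550

Final balance of checking: 550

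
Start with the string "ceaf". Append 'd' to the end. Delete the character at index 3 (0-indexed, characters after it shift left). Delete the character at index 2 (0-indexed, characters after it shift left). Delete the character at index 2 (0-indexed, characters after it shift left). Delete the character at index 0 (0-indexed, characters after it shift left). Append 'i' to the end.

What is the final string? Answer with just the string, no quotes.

Answer: ei

Derivation:
Applying each edit step by step:
Start: "ceaf"
Op 1 (append 'd'): "ceaf" -> "ceafd"
Op 2 (delete idx 3 = 'f'): "ceafd" -> "cead"
Op 3 (delete idx 2 = 'a'): "cead" -> "ced"
Op 4 (delete idx 2 = 'd'): "ced" -> "ce"
Op 5 (delete idx 0 = 'c'): "ce" -> "e"
Op 6 (append 'i'): "e" -> "ei"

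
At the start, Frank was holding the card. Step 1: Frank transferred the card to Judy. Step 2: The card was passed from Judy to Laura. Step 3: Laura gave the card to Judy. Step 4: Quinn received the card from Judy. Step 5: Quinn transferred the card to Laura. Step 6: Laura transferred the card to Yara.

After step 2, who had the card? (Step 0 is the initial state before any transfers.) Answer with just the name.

Tracking the card holder through step 2:
After step 0 (start): Frank
After step 1: Judy
After step 2: Laura

At step 2, the holder is Laura.

Answer: Laura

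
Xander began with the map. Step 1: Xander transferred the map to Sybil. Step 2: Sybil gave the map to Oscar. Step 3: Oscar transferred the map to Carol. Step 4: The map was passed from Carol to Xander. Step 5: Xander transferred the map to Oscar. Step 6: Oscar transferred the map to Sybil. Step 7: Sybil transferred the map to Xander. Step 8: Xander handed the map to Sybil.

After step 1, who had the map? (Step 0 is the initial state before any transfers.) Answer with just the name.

Tracking the map holder through step 1:
After step 0 (start): Xander
After step 1: Sybil

At step 1, the holder is Sybil.

Answer: Sybil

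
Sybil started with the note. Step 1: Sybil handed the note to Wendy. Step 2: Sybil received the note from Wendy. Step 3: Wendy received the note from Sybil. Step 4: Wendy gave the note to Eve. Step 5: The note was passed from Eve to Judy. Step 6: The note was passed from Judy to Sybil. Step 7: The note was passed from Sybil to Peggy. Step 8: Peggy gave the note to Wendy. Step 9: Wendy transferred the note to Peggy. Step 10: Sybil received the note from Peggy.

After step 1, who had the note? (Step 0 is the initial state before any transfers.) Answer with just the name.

Answer: Wendy

Derivation:
Tracking the note holder through step 1:
After step 0 (start): Sybil
After step 1: Wendy

At step 1, the holder is Wendy.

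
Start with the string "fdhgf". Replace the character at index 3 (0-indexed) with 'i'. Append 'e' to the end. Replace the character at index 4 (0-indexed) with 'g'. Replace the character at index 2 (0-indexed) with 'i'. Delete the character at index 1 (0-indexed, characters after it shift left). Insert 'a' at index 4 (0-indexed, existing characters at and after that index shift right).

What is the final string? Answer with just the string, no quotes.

Answer: fiigae

Derivation:
Applying each edit step by step:
Start: "fdhgf"
Op 1 (replace idx 3: 'g' -> 'i'): "fdhgf" -> "fdhif"
Op 2 (append 'e'): "fdhif" -> "fdhife"
Op 3 (replace idx 4: 'f' -> 'g'): "fdhife" -> "fdhige"
Op 4 (replace idx 2: 'h' -> 'i'): "fdhige" -> "fdiige"
Op 5 (delete idx 1 = 'd'): "fdiige" -> "fiige"
Op 6 (insert 'a' at idx 4): "fiige" -> "fiigae"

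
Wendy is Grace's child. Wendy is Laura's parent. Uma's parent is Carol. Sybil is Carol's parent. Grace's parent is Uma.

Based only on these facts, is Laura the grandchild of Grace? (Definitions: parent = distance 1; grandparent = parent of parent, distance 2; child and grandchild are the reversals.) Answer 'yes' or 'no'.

Reconstructing the parent chain from the given facts:
  Sybil -> Carol -> Uma -> Grace -> Wendy -> Laura
(each arrow means 'parent of the next')
Positions in the chain (0 = top):
  position of Sybil: 0
  position of Carol: 1
  position of Uma: 2
  position of Grace: 3
  position of Wendy: 4
  position of Laura: 5

Laura is at position 5, Grace is at position 3; signed distance (j - i) = -2.
'grandchild' requires j - i = -2. Actual distance is -2, so the relation HOLDS.

Answer: yes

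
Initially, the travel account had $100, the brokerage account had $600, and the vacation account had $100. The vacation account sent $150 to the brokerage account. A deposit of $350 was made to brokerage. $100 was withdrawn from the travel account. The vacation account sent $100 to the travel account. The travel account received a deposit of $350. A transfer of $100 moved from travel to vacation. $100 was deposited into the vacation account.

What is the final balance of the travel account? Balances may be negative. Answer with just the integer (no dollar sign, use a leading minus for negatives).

Tracking account balances step by step:
Start: travel=100, brokerage=600, vacation=100
Event 1 (transfer 150 vacation -> brokerage): vacation: 100 - 150 = -50, brokerage: 600 + 150 = 750. Balances: travel=100, brokerage=750, vacation=-50
Event 2 (deposit 350 to brokerage): brokerage: 750 + 350 = 1100. Balances: travel=100, brokerage=1100, vacation=-50
Event 3 (withdraw 100 from travel): travel: 100 - 100 = 0. Balances: travel=0, brokerage=1100, vacation=-50
Event 4 (transfer 100 vacation -> travel): vacation: -50 - 100 = -150, travel: 0 + 100 = 100. Balances: travel=100, brokerage=1100, vacation=-150
Event 5 (deposit 350 to travel): travel: 100 + 350 = 450. Balances: travel=450, brokerage=1100, vacation=-150
Event 6 (transfer 100 travel -> vacation): travel: 450 - 100 = 350, vacation: -150 + 100 = -50. Balances: travel=350, brokerage=1100, vacation=-50
Event 7 (deposit 100 to vacation): vacation: -50 + 100 = 50. Balances: travel=350, brokerage=1100, vacation=50

Final balance of travel: 350

Answer: 350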